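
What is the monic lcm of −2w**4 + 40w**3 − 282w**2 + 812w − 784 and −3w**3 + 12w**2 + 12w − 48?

Euclidean algorithm in ℚ[w]:
  −2w**4 + 40w**3 − 282w**2 + 812w − 784 = ((2/3)w − 32/3)(−3w**3 + 12w**2 + 12w − 48) + (−162w**2 + 972w − 1296)
  −3w**3 + 12w**2 + 12w − 48 = ((1/54)w + 1/27)(−162w**2 + 972w − 1296) + (0)
Last nonzero remainder: −162w**2 + 972w − 1296. Dividing through by −162 gives the monic gcd w**2 − 6w + 8.
Then lcm(f, g) = f·g / gcd(f, g); expanding and making the result monic gives the answer.

w**5 − 18w**4 + 101w**3 − 124w**2 − 420w + 784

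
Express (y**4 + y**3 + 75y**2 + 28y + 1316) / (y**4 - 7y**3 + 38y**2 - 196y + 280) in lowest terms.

By polynomial division,
  y**4 + y**3 + 75y**2 + 28y + 1316 = (y**4 - 7y**3 + 38y**2 - 196y + 280) + (8y**3 + 37y**2 + 224y + 1036)
  y**4 - 7y**3 + 38y**2 - 196y + 280 = ((1/8)y - 93/64)(8y**3 + 37y**2 + 224y + 1036) + ((4081/64)y**2 + 28567/16)
  8y**3 + 37y**2 + 224y + 1036 = ((512/4081)y + 2368/4081)((4081/64)y**2 + 28567/16) + (0)
Last nonzero remainder: (4081/64)y**2 + 28567/16. Dividing through by 4081/64 gives the monic gcd y**2 + 28.
Cancel y**2 + 28 from numerator and denominator to get the reduced form.

(y**2 + y + 47)/(y**2 - 7y + 10)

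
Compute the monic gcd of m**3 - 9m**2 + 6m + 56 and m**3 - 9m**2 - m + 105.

Euclidean algorithm in ℚ[m]:
  m**3 - 9m**2 + 6m + 56 = (m**3 - 9m**2 - m + 105) + (7m - 49)
  m**3 - 9m**2 - m + 105 = ((1/7)m**2 - (2/7)m - 15/7)(7m - 49) + (0)
Last nonzero remainder: 7m - 49. Dividing through by 7 gives the monic gcd m - 7.

m - 7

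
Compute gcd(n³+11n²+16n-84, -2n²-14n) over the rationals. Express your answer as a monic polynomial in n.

n+7

By polynomial division,
  n³+11n²+16n-84 = (-(1/2)n-2)(-2n²-14n) + (-12n-84)
  -2n²-14n = ((1/6)n)(-12n-84) + (0)
Last nonzero remainder: -12n-84. Dividing through by -12 gives the monic gcd n+7.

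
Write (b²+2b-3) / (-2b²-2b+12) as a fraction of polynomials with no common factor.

(-b+1)/(2b-4)

Apply the Euclidean algorithm:
  b²+2b-3 = (-1/2)(-2b²-2b+12) + (b+3)
  -2b²-2b+12 = (-2b+4)(b+3) + (0)
The last nonzero remainder b+3 is already monic.
Cancel b+3 from numerator and denominator to get the reduced form.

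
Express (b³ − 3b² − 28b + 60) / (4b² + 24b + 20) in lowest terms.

Repeated division with remainder:
  b³ − 3b² − 28b + 60 = ((1/4)b − 9/4)(4b² + 24b + 20) + (21b + 105)
  4b² + 24b + 20 = ((4/21)b + 4/21)(21b + 105) + (0)
Last nonzero remainder: 21b + 105. Dividing through by 21 gives the monic gcd b + 5.
Cancel b + 5 from numerator and denominator to get the reduced form.

(b² − 8b + 12)/(4b + 4)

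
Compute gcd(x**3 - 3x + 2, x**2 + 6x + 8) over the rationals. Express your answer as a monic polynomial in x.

x + 2

Apply the Euclidean algorithm:
  x**3 - 3x + 2 = (x - 6)(x**2 + 6x + 8) + (25x + 50)
  x**2 + 6x + 8 = ((1/25)x + 4/25)(25x + 50) + (0)
Last nonzero remainder: 25x + 50. Dividing through by 25 gives the monic gcd x + 2.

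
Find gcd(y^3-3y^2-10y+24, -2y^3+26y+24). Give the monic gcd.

y^2-y-12

Apply the Euclidean algorithm:
  y^3-3y^2-10y+24 = (-1/2)(-2y^3+26y+24) + (-3y^2+3y+36)
  -2y^3+26y+24 = ((2/3)y+2/3)(-3y^2+3y+36) + (0)
Last nonzero remainder: -3y^2+3y+36. Dividing through by -3 gives the monic gcd y^2-y-12.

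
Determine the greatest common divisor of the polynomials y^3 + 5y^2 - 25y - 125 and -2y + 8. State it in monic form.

1

Apply the Euclidean algorithm:
  y^3 + 5y^2 - 25y - 125 = (-(1/2)y^2 - (9/2)y - 11/2)(-2y + 8) + (-81)
  -2y + 8 = ((2/81)y - 8/81)(-81) + (0)
The last nonzero remainder is the constant -81, so the polynomials are coprime and gcd = 1.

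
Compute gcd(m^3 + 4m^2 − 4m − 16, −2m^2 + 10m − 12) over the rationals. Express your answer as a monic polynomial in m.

Apply the Euclidean algorithm:
  m^3 + 4m^2 − 4m − 16 = (−(1/2)m − 9/2)(−2m^2 + 10m − 12) + (35m − 70)
  −2m^2 + 10m − 12 = (−(2/35)m + 6/35)(35m − 70) + (0)
Last nonzero remainder: 35m − 70. Dividing through by 35 gives the monic gcd m − 2.

m − 2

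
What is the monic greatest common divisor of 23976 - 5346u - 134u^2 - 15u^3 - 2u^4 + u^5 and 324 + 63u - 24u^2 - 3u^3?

Repeated division with remainder:
  u^5 - 2u^4 - 15u^3 - 134u^2 - 5346u + 23976 = (-(1/3)u^2 + (10/3)u - 86/3)(-3u^3 - 24u^2 + 63u + 324) + (-924u^2 - 4620u + 33264)
  -3u^3 - 24u^2 + 63u + 324 = ((1/308)u + 3/308)(-924u^2 - 4620u + 33264) + (0)
Last nonzero remainder: -924u^2 - 4620u + 33264. Dividing through by -924 gives the monic gcd u^2 + 5u - 36.

-36 + 5u + u^2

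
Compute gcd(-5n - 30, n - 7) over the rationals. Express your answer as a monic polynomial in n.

1

Apply the Euclidean algorithm:
  -5n - 30 = (-5)(n - 7) + (-65)
  n - 7 = (-(1/65)n + 7/65)(-65) + (0)
The last nonzero remainder is the constant -65, so the polynomials are coprime and gcd = 1.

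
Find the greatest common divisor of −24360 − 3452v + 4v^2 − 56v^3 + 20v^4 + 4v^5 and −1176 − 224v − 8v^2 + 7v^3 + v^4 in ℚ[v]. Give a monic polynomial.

−42 + v + v^2

Repeated division with remainder:
  4v^5 + 20v^4 − 56v^3 + 4v^2 − 3452v − 24360 = (4v − 8)(v^4 + 7v^3 − 8v^2 − 224v − 1176) + (32v^3 + 836v^2 − 540v − 33768)
  v^4 + 7v^3 − 8v^2 − 224v − 1176 = ((1/32)v − 153/256)(32v^3 + 836v^2 − 540v − 33768) + ((32545/64)v^2 + (32545/64)v − 683445/32)
  32v^3 + 836v^2 − 540v − 33768 = ((2048/32545)v + 51456/32545)((32545/64)v^2 + (32545/64)v − 683445/32) + (0)
Last nonzero remainder: (32545/64)v^2 + (32545/64)v − 683445/32. Dividing through by 32545/64 gives the monic gcd v^2 + v − 42.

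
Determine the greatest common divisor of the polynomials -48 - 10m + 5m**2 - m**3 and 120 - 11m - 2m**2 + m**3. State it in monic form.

By polynomial division,
  -m**3 + 5m**2 - 10m - 48 = (-1)(m**3 - 2m**2 - 11m + 120) + (3m**2 - 21m + 72)
  m**3 - 2m**2 - 11m + 120 = ((1/3)m + 5/3)(3m**2 - 21m + 72) + (0)
Last nonzero remainder: 3m**2 - 21m + 72. Dividing through by 3 gives the monic gcd m**2 - 7m + 24.

24 - 7m + m**2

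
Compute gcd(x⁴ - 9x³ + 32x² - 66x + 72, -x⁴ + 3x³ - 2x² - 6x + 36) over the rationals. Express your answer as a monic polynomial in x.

Apply the Euclidean algorithm:
  x⁴ - 9x³ + 32x² - 66x + 72 = (-1)(-x⁴ + 3x³ - 2x² - 6x + 36) + (-6x³ + 30x² - 72x + 108)
  -x⁴ + 3x³ - 2x² - 6x + 36 = ((1/6)x + 1/3)(-6x³ + 30x² - 72x + 108) + (0)
Last nonzero remainder: -6x³ + 30x² - 72x + 108. Dividing through by -6 gives the monic gcd x³ - 5x² + 12x - 18.

x³ - 5x² + 12x - 18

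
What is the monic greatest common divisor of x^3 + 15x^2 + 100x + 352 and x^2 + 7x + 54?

1

Euclidean algorithm in ℚ[x]:
  x^3 + 15x^2 + 100x + 352 = (x + 8)(x^2 + 7x + 54) + (−10x − 80)
  x^2 + 7x + 54 = (−(1/10)x + 1/10)(−10x − 80) + (62)
  −10x − 80 = (−(5/31)x − 40/31)(62) + (0)
The last nonzero remainder is the constant 62, so the polynomials are coprime and gcd = 1.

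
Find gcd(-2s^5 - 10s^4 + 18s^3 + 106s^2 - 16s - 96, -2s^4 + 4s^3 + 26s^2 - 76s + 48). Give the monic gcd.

s^3 - 13s + 12

Euclidean algorithm in ℚ[s]:
  -2s^5 - 10s^4 + 18s^3 + 106s^2 - 16s - 96 = (s + 7)(-2s^4 + 4s^3 + 26s^2 - 76s + 48) + (-36s^3 + 468s - 432)
  -2s^4 + 4s^3 + 26s^2 - 76s + 48 = ((1/18)s - 1/9)(-36s^3 + 468s - 432) + (0)
Last nonzero remainder: -36s^3 + 468s - 432. Dividing through by -36 gives the monic gcd s^3 - 13s + 12.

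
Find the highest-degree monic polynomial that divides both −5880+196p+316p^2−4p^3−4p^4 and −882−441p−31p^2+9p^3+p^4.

By polynomial division,
  −4p^4−4p^3+316p^2+196p−5880 = (−4)(p^4+9p^3−31p^2−441p−882) + (32p^3+192p^2−1568p−9408)
  p^4+9p^3−31p^2−441p−882 = ((1/32)p+3/32)(32p^3+192p^2−1568p−9408) + (0)
Last nonzero remainder: 32p^3+192p^2−1568p−9408. Dividing through by 32 gives the monic gcd p^3+6p^2−49p−294.

−294−49p+6p^2+p^3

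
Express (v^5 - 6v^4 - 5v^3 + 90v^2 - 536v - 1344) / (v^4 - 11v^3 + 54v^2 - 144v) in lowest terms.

Repeated division with remainder:
  v^5 - 6v^4 - 5v^3 + 90v^2 - 536v - 1344 = (v + 5)(v^4 - 11v^3 + 54v^2 - 144v) + (-4v^3 - 36v^2 + 184v - 1344)
  v^4 - 11v^3 + 54v^2 - 144v = (-(1/4)v + 5)(-4v^3 - 36v^2 + 184v - 1344) + (280v^2 - 1400v + 6720)
  -4v^3 - 36v^2 + 184v - 1344 = (-(1/70)v - 1/5)(280v^2 - 1400v + 6720) + (0)
Last nonzero remainder: 280v^2 - 1400v + 6720. Dividing through by 280 gives the monic gcd v^2 - 5v + 24.
Cancel v^2 - 5v + 24 from numerator and denominator to get the reduced form.

(v^3 - v^2 - 34v - 56)/(v^2 - 6v)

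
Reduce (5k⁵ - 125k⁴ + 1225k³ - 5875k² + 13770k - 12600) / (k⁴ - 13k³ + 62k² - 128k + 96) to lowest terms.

(5k³ - 90k² + 535k - 1050)/(k² - 6k + 8)

Repeated division with remainder:
  5k⁵ - 125k⁴ + 1225k³ - 5875k² + 13770k - 12600 = (5k - 60)(k⁴ - 13k³ + 62k² - 128k + 96) + (135k³ - 1515k² + 5610k - 6840)
  k⁴ - 13k³ + 62k² - 128k + 96 = ((1/135)k - 16/1215)(135k³ - 1515k² + 5610k - 6840) + ((40/81)k² - (280/81)k + 160/27)
  135k³ - 1515k² + 5610k - 6840 = ((2187/8)k - 4617/4)((40/81)k² - (280/81)k + 160/27) + (0)
Last nonzero remainder: (40/81)k² - (280/81)k + 160/27. Dividing through by 40/81 gives the monic gcd k² - 7k + 12.
Cancel k² - 7k + 12 from numerator and denominator to get the reduced form.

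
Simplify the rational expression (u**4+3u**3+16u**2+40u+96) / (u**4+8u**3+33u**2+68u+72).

By polynomial division,
  u**4+3u**3+16u**2+40u+96 = (u**4+8u**3+33u**2+68u+72) + (-5u**3-17u**2-28u+24)
  u**4+8u**3+33u**2+68u+72 = (-(1/5)u-23/25)(-5u**3-17u**2-28u+24) + ((294/25)u**2+(1176/25)u+2352/25)
  -5u**3-17u**2-28u+24 = (-(125/294)u+25/98)((294/25)u**2+(1176/25)u+2352/25) + (0)
Last nonzero remainder: (294/25)u**2+(1176/25)u+2352/25. Dividing through by 294/25 gives the monic gcd u**2+4u+8.
Cancel u**2+4u+8 from numerator and denominator to get the reduced form.

(u**2-u+12)/(u**2+4u+9)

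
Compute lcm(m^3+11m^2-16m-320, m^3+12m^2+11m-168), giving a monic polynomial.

m^5+15m^4+7m^3-615m^2-944m+6720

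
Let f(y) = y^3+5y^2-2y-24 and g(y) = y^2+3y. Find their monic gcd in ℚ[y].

By polynomial division,
  y^3+5y^2-2y-24 = (y+2)(y^2+3y) + (-8y-24)
  y^2+3y = (-(1/8)y)(-8y-24) + (0)
Last nonzero remainder: -8y-24. Dividing through by -8 gives the monic gcd y+3.

y+3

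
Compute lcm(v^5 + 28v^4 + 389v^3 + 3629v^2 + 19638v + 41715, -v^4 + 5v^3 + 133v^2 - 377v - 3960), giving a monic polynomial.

v^7 + 9v^6 - 55v^5 - 1298v^4 - 15081v^3 - 12055v^2 + 935559v + 3670920

Euclidean algorithm in ℚ[v]:
  v^5 + 28v^4 + 389v^3 + 3629v^2 + 19638v + 41715 = (-v - 33)(-v^4 + 5v^3 + 133v^2 - 377v - 3960) + (687v^3 + 7641v^2 + 3237v - 88965)
  -v^4 + 5v^3 + 133v^2 - 377v - 3960 = (-(1/687)v + 3692/157323)(687v^3 + 7641v^2 + 3237v - 88965) + (-(2181780/52441)v^2 - (30544920/52441)v - 98180100/52441)
  687v^3 + 7641v^2 + 3237v - 88965 = (-(12008989/727260)v + 34558619/727260)(-(2181780/52441)v^2 - (30544920/52441)v - 98180100/52441) + (0)
Last nonzero remainder: -(2181780/52441)v^2 - (30544920/52441)v - 98180100/52441. Dividing through by -2181780/52441 gives the monic gcd v^2 + 14v + 45.
Then lcm(f, g) = f·g / gcd(f, g); expanding and making the result monic gives the answer.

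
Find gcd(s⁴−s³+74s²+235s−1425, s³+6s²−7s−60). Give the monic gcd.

By polynomial division,
  s⁴−s³+74s²+235s−1425 = (s−7)(s³+6s²−7s−60) + (123s²+246s−1845)
  s³+6s²−7s−60 = ((1/123)s+4/123)(123s²+246s−1845) + (0)
Last nonzero remainder: 123s²+246s−1845. Dividing through by 123 gives the monic gcd s²+2s−15.

s²+2s−15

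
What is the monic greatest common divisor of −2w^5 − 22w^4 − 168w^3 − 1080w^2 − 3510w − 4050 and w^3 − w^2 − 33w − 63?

w^2 + 6w + 9

By polynomial division,
  −2w^5 − 22w^4 − 168w^3 − 1080w^2 − 3510w − 4050 = (−2w^2 − 24w − 258)(w^3 − w^2 − 33w − 63) + (−2256w^2 − 13536w − 20304)
  w^3 − w^2 − 33w − 63 = (−(1/2256)w + 7/2256)(−2256w^2 − 13536w − 20304) + (0)
Last nonzero remainder: −2256w^2 − 13536w − 20304. Dividing through by −2256 gives the monic gcd w^2 + 6w + 9.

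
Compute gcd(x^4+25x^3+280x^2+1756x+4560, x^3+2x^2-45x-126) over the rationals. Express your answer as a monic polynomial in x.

Repeated division with remainder:
  x^4+25x^3+280x^2+1756x+4560 = (x+23)(x^3+2x^2-45x-126) + (279x^2+2917x+7458)
  x^3+2x^2-45x-126 = ((1/279)x-2359/77841)(279x^2+2917x+7458) + ((1297576/77841)x+2595152/25947)
  279x^2+2917x+7458 = ((21717639/1297576)x+96756363/1297576)((1297576/77841)x+2595152/25947) + (0)
Last nonzero remainder: (1297576/77841)x+2595152/25947. Dividing through by 1297576/77841 gives the monic gcd x+6.

x+6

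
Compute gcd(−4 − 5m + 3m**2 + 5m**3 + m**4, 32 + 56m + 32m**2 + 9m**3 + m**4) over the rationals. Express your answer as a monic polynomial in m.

By polynomial division,
  m**4 + 5m**3 + 3m**2 − 5m − 4 = (m**4 + 9m**3 + 32m**2 + 56m + 32) + (−4m**3 − 29m**2 − 61m − 36)
  m**4 + 9m**3 + 32m**2 + 56m + 32 = (−(1/4)m − 7/16)(−4m**3 − 29m**2 − 61m − 36) + ((65/16)m**2 + (325/16)m + 65/4)
  −4m**3 − 29m**2 − 61m − 36 = (−(64/65)m − 144/65)((65/16)m**2 + (325/16)m + 65/4) + (0)
Last nonzero remainder: (65/16)m**2 + (325/16)m + 65/4. Dividing through by 65/16 gives the monic gcd m**2 + 5m + 4.

4 + 5m + m**2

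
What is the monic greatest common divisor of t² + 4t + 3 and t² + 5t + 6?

t + 3

Euclidean algorithm in ℚ[t]:
  t² + 4t + 3 = (t² + 5t + 6) + (-t - 3)
  t² + 5t + 6 = (-t - 2)(-t - 3) + (0)
Last nonzero remainder: -t - 3. Dividing through by -1 gives the monic gcd t + 3.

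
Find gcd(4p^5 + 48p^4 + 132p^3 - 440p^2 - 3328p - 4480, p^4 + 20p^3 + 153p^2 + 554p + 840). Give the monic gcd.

p^3 + 14p^2 + 69p + 140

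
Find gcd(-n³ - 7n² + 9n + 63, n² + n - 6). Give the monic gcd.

Apply the Euclidean algorithm:
  -n³ - 7n² + 9n + 63 = (-n - 6)(n² + n - 6) + (9n + 27)
  n² + n - 6 = ((1/9)n - 2/9)(9n + 27) + (0)
Last nonzero remainder: 9n + 27. Dividing through by 9 gives the monic gcd n + 3.

n + 3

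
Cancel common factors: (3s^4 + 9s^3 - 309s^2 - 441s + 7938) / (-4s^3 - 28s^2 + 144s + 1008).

Euclidean algorithm in ℚ[s]:
  3s^4 + 9s^3 - 309s^2 - 441s + 7938 = (-(3/4)s + 3)(-4s^3 - 28s^2 + 144s + 1008) + (-117s^2 - 117s + 4914)
  -4s^3 - 28s^2 + 144s + 1008 = ((4/117)s + 8/39)(-117s^2 - 117s + 4914) + (0)
Last nonzero remainder: -117s^2 - 117s + 4914. Dividing through by -117 gives the monic gcd s^2 + s - 42.
Cancel s^2 + s - 42 from numerator and denominator to get the reduced form.

(-3s^2 - 6s + 189)/(4s + 24)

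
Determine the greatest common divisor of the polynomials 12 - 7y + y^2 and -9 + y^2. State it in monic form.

-3 + y

Euclidean algorithm in ℚ[y]:
  y^2 - 7y + 12 = (y^2 - 9) + (-7y + 21)
  y^2 - 9 = (-(1/7)y - 3/7)(-7y + 21) + (0)
Last nonzero remainder: -7y + 21. Dividing through by -7 gives the monic gcd y - 3.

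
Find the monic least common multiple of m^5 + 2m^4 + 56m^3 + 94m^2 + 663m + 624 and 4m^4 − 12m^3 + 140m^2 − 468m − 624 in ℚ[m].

m^6 − 2m^5 + 48m^4 − 130m^3 + 287m^2 − 2028m − 2496

Repeated division with remainder:
  m^5 + 2m^4 + 56m^3 + 94m^2 + 663m + 624 = ((1/4)m + 5/4)(4m^4 − 12m^3 + 140m^2 − 468m − 624) + (36m^3 + 36m^2 + 1404m + 1404)
  4m^4 − 12m^3 + 140m^2 − 468m − 624 = ((1/9)m − 4/9)(36m^3 + 36m^2 + 1404m + 1404) + (0)
Last nonzero remainder: 36m^3 + 36m^2 + 1404m + 1404. Dividing through by 36 gives the monic gcd m^3 + m^2 + 39m + 39.
Then lcm(f, g) = f·g / gcd(f, g); expanding and making the result monic gives the answer.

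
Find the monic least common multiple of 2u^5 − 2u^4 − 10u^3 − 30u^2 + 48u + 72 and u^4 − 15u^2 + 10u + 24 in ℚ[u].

u^6 + 3u^5 − 9u^4 − 35u^3 − 36u^2 + 132u + 144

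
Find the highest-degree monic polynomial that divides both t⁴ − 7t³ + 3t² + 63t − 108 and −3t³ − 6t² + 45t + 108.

t² − t − 12

By polynomial division,
  t⁴ − 7t³ + 3t² + 63t − 108 = (−(1/3)t + 3)(−3t³ − 6t² + 45t + 108) + (36t² − 36t − 432)
  −3t³ − 6t² + 45t + 108 = (−(1/12)t − 1/4)(36t² − 36t − 432) + (0)
Last nonzero remainder: 36t² − 36t − 432. Dividing through by 36 gives the monic gcd t² − t − 12.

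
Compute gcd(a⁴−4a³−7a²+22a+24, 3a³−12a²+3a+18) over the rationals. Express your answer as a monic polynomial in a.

a²−2a−3

Repeated division with remainder:
  a⁴−4a³−7a²+22a+24 = ((1/3)a)(3a³−12a²+3a+18) + (−8a²+16a+24)
  3a³−12a²+3a+18 = (−(3/8)a+3/4)(−8a²+16a+24) + (0)
Last nonzero remainder: −8a²+16a+24. Dividing through by −8 gives the monic gcd a²−2a−3.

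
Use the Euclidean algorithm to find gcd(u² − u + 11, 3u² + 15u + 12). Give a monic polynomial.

Repeated division with remainder:
  u² − u + 11 = (1/3)(3u² + 15u + 12) + (−6u + 7)
  3u² + 15u + 12 = (−(1/2)u − 37/12)(−6u + 7) + (403/12)
  −6u + 7 = (−(72/403)u + 84/403)(403/12) + (0)
The last nonzero remainder is the constant 403/12, so the polynomials are coprime and gcd = 1.

1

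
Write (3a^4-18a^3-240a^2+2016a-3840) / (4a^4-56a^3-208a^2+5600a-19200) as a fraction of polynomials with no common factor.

(3a^2-24a+48)/(4a^2-64a+240)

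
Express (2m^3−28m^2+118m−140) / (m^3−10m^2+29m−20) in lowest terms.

(2m^2−18m+28)/(m^2−5m+4)

By polynomial division,
  2m^3−28m^2+118m−140 = (2)(m^3−10m^2+29m−20) + (−8m^2+60m−100)
  m^3−10m^2+29m−20 = (−(1/8)m+5/16)(−8m^2+60m−100) + (−(9/4)m+45/4)
  −8m^2+60m−100 = ((32/9)m−80/9)(−(9/4)m+45/4) + (0)
Last nonzero remainder: −(9/4)m+45/4. Dividing through by −9/4 gives the monic gcd m−5.
Cancel m−5 from numerator and denominator to get the reduced form.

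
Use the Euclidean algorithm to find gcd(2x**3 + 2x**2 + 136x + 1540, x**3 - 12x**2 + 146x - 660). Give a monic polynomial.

x**2 - 6x + 110

By polynomial division,
  2x**3 + 2x**2 + 136x + 1540 = (2)(x**3 - 12x**2 + 146x - 660) + (26x**2 - 156x + 2860)
  x**3 - 12x**2 + 146x - 660 = ((1/26)x - 3/13)(26x**2 - 156x + 2860) + (0)
Last nonzero remainder: 26x**2 - 156x + 2860. Dividing through by 26 gives the monic gcd x**2 - 6x + 110.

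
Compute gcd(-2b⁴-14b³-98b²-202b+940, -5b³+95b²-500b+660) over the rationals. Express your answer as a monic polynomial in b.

b-2

Repeated division with remainder:
  -2b⁴-14b³-98b²-202b+940 = ((2/5)b+52/5)(-5b³+95b²-500b+660) + (-886b²+4734b-5924)
  -5b³+95b²-500b+660 = ((5/886)b-15125/196249)(-886b²+4734b-5924) + (-(19961920/196249)b+39923840/196249)
  -886b²+4734b-5924 = ((86938307/9980960)b-290644769/9980960)(-(19961920/196249)b+39923840/196249) + (0)
Last nonzero remainder: -(19961920/196249)b+39923840/196249. Dividing through by -19961920/196249 gives the monic gcd b-2.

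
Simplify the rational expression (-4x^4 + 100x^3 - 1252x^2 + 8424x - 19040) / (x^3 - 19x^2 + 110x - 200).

(-4x^2 + 44x - 476)/(x - 5)

Apply the Euclidean algorithm:
  -4x^4 + 100x^3 - 1252x^2 + 8424x - 19040 = (-4x + 24)(x^3 - 19x^2 + 110x - 200) + (-356x^2 + 4984x - 14240)
  x^3 - 19x^2 + 110x - 200 = (-(1/356)x + 5/356)(-356x^2 + 4984x - 14240) + (0)
Last nonzero remainder: -356x^2 + 4984x - 14240. Dividing through by -356 gives the monic gcd x^2 - 14x + 40.
Cancel x^2 - 14x + 40 from numerator and denominator to get the reduced form.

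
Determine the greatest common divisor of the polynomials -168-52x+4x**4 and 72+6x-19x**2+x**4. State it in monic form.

Apply the Euclidean algorithm:
  4x**4-52x-168 = (4)(x**4-19x**2+6x+72) + (76x**2-76x-456)
  x**4-19x**2+6x+72 = ((1/76)x**2+(1/76)x-3/19)(76x**2-76x-456) + (0)
Last nonzero remainder: 76x**2-76x-456. Dividing through by 76 gives the monic gcd x**2-x-6.

-6-x+x**2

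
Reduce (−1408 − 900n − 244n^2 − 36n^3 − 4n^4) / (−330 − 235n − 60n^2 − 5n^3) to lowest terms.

Euclidean algorithm in ℚ[n]:
  −4n^4 − 36n^3 − 244n^2 − 900n − 1408 = ((4/5)n − 12/5)(−5n^3 − 60n^2 − 235n − 330) + (−200n^2 − 1200n − 2200)
  −5n^3 − 60n^2 − 235n − 330 = ((1/40)n + 3/20)(−200n^2 − 1200n − 2200) + (0)
Last nonzero remainder: −200n^2 − 1200n − 2200. Dividing through by −200 gives the monic gcd n^2 + 6n + 11.
Cancel n^2 + 6n + 11 from numerator and denominator to get the reduced form.

(128 + 12n + 4n^2)/(30 + 5n)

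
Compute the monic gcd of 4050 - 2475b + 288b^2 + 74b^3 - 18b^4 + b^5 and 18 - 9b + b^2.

Apply the Euclidean algorithm:
  b^5 - 18b^4 + 74b^3 + 288b^2 - 2475b + 4050 = (b^3 - 9b^2 - 25b + 225)(b^2 - 9b + 18) + (0)
The last nonzero remainder b^2 - 9b + 18 is already monic.

18 - 9b + b^2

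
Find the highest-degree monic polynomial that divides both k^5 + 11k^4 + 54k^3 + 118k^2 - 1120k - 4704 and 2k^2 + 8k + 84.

By polynomial division,
  k^5 + 11k^4 + 54k^3 + 118k^2 - 1120k - 4704 = ((1/2)k^3 + (7/2)k^2 - 8k - 56)(2k^2 + 8k + 84) + (0)
Last nonzero remainder: 2k^2 + 8k + 84. Dividing through by 2 gives the monic gcd k^2 + 4k + 42.

k^2 + 4k + 42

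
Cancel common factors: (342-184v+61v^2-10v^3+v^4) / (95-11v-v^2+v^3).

Apply the Euclidean algorithm:
  v^4-10v^3+61v^2-184v+342 = (v-9)(v^3-v^2-11v+95) + (63v^2-378v+1197)
  v^3-v^2-11v+95 = ((1/63)v+5/63)(63v^2-378v+1197) + (0)
Last nonzero remainder: 63v^2-378v+1197. Dividing through by 63 gives the monic gcd v^2-6v+19.
Cancel v^2-6v+19 from numerator and denominator to get the reduced form.

(18-4v+v^2)/(5+v)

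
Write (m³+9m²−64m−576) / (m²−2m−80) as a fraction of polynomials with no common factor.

(m²+m−72)/(m−10)

Euclidean algorithm in ℚ[m]:
  m³+9m²−64m−576 = (m+11)(m²−2m−80) + (38m+304)
  m²−2m−80 = ((1/38)m−5/19)(38m+304) + (0)
Last nonzero remainder: 38m+304. Dividing through by 38 gives the monic gcd m+8.
Cancel m+8 from numerator and denominator to get the reduced form.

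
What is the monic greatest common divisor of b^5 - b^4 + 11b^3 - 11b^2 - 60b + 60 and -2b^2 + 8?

By polynomial division,
  b^5 - b^4 + 11b^3 - 11b^2 - 60b + 60 = (-(1/2)b^3 + (1/2)b^2 - (15/2)b + 15/2)(-2b^2 + 8) + (0)
Last nonzero remainder: -2b^2 + 8. Dividing through by -2 gives the monic gcd b^2 - 4.

b^2 - 4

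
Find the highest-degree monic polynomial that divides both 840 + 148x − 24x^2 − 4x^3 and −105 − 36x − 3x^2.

Apply the Euclidean algorithm:
  −4x^3 − 24x^2 + 148x + 840 = ((4/3)x − 8)(−3x^2 − 36x − 105) + (0)
Last nonzero remainder: −3x^2 − 36x − 105. Dividing through by −3 gives the monic gcd x^2 + 12x + 35.

35 + 12x + x^2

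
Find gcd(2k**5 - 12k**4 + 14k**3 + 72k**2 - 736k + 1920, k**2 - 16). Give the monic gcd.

k**2 - 16

By polynomial division,
  2k**5 - 12k**4 + 14k**3 + 72k**2 - 736k + 1920 = (2k**3 - 12k**2 + 46k - 120)(k**2 - 16) + (0)
The last nonzero remainder k**2 - 16 is already monic.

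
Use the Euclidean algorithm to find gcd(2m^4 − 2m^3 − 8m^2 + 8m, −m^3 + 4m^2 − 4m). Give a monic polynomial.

m^2 − 2m

By polynomial division,
  2m^4 − 2m^3 − 8m^2 + 8m = (−2m − 6)(−m^3 + 4m^2 − 4m) + (8m^2 − 16m)
  −m^3 + 4m^2 − 4m = (−(1/8)m + 1/4)(8m^2 − 16m) + (0)
Last nonzero remainder: 8m^2 − 16m. Dividing through by 8 gives the monic gcd m^2 − 2m.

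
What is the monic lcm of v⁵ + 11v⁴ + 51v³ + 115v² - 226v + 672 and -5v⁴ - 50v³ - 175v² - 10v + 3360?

Euclidean algorithm in ℚ[v]:
  v⁵ + 11v⁴ + 51v³ + 115v² - 226v + 672 = (-(1/5)v - 1/5)(-5v⁴ - 50v³ - 175v² - 10v + 3360) + (6v³ + 78v² + 444v + 1344)
  -5v⁴ - 50v³ - 175v² - 10v + 3360 = (-(5/6)v + 5/2)(6v³ + 78v² + 444v + 1344) + (0)
Last nonzero remainder: 6v³ + 78v² + 444v + 1344. Dividing through by 6 gives the monic gcd v³ + 13v² + 74v + 224.
Then lcm(f, g) = f·g / gcd(f, g); expanding and making the result monic gives the answer.

v⁶ + 8v⁵ + 18v⁴ - 38v³ - 571v² + 1350v - 2016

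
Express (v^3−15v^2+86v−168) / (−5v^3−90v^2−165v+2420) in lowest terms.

(−v^2+11v−42)/(5v^2+110v+605)

By polynomial division,
  v^3−15v^2+86v−168 = (−1/5)(−5v^3−90v^2−165v+2420) + (−33v^2+53v+316)
  −5v^3−90v^2−165v+2420 = ((5/33)v+3235/1089)(−33v^2+53v+316) + (−(403280/1089)v+1613120/1089)
  −33v^2+53v+316 = ((35937/403280)v+86031/403280)(−(403280/1089)v+1613120/1089) + (0)
Last nonzero remainder: −(403280/1089)v+1613120/1089. Dividing through by −403280/1089 gives the monic gcd v−4.
Cancel v−4 from numerator and denominator to get the reduced form.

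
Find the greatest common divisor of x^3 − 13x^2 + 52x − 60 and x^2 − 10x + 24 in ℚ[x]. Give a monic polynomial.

x − 6

Repeated division with remainder:
  x^3 − 13x^2 + 52x − 60 = (x − 3)(x^2 − 10x + 24) + (−2x + 12)
  x^2 − 10x + 24 = (−(1/2)x + 2)(−2x + 12) + (0)
Last nonzero remainder: −2x + 12. Dividing through by −2 gives the monic gcd x − 6.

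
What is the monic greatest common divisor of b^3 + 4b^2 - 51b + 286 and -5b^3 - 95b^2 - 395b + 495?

b + 11

By polynomial division,
  b^3 + 4b^2 - 51b + 286 = (-1/5)(-5b^3 - 95b^2 - 395b + 495) + (-15b^2 - 130b + 385)
  -5b^3 - 95b^2 - 395b + 495 = ((1/3)b + 31/9)(-15b^2 - 130b + 385) + (-(680/9)b - 7480/9)
  -15b^2 - 130b + 385 = ((27/136)b - 63/136)(-(680/9)b - 7480/9) + (0)
Last nonzero remainder: -(680/9)b - 7480/9. Dividing through by -680/9 gives the monic gcd b + 11.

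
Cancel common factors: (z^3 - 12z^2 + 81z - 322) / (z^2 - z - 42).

(z^2 - 5z + 46)/(z + 6)

Repeated division with remainder:
  z^3 - 12z^2 + 81z - 322 = (z - 11)(z^2 - z - 42) + (112z - 784)
  z^2 - z - 42 = ((1/112)z + 3/56)(112z - 784) + (0)
Last nonzero remainder: 112z - 784. Dividing through by 112 gives the monic gcd z - 7.
Cancel z - 7 from numerator and denominator to get the reduced form.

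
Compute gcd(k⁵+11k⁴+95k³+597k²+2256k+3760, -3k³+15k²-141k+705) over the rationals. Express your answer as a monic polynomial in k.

k²+47

By polynomial division,
  k⁵+11k⁴+95k³+597k²+2256k+3760 = (-(1/3)k²-(16/3)k-128/3)(-3k³+15k²-141k+705) + (720k²+33840)
  -3k³+15k²-141k+705 = (-(1/240)k+1/48)(720k²+33840) + (0)
Last nonzero remainder: 720k²+33840. Dividing through by 720 gives the monic gcd k²+47.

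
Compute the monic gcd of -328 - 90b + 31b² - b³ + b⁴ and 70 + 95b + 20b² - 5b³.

By polynomial division,
  b⁴ - b³ + 31b² - 90b - 328 = (-(1/5)b - 3/5)(-5b³ + 20b² + 95b + 70) + (62b² - 19b - 286)
  -5b³ + 20b² + 95b + 70 = (-(5/62)b + 1145/3844)(62b² - 19b - 286) + ((298275/3844)b + 298275/1922)
  62b² - 19b - 286 = ((238328/298275)b - 549692/298275)((298275/3844)b + 298275/1922) + (0)
Last nonzero remainder: (298275/3844)b + 298275/1922. Dividing through by 298275/3844 gives the monic gcd b + 2.

2 + b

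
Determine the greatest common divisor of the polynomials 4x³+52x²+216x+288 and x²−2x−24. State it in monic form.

Repeated division with remainder:
  4x³+52x²+216x+288 = (4x+60)(x²−2x−24) + (432x+1728)
  x²−2x−24 = ((1/432)x−1/72)(432x+1728) + (0)
Last nonzero remainder: 432x+1728. Dividing through by 432 gives the monic gcd x+4.

x+4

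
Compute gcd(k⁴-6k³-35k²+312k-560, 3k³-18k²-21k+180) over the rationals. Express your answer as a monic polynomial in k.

Repeated division with remainder:
  k⁴-6k³-35k²+312k-560 = ((1/3)k)(3k³-18k²-21k+180) + (-28k²+252k-560)
  3k³-18k²-21k+180 = (-(3/28)k-9/28)(-28k²+252k-560) + (0)
Last nonzero remainder: -28k²+252k-560. Dividing through by -28 gives the monic gcd k²-9k+20.

k²-9k+20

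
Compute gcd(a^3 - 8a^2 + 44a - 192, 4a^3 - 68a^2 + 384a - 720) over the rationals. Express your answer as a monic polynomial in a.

Apply the Euclidean algorithm:
  a^3 - 8a^2 + 44a - 192 = (1/4)(4a^3 - 68a^2 + 384a - 720) + (9a^2 - 52a - 12)
  4a^3 - 68a^2 + 384a - 720 = ((4/9)a - 404/81)(9a^2 - 52a - 12) + ((10528/81)a - 21056/27)
  9a^2 - 52a - 12 = ((729/10528)a + 81/5264)((10528/81)a - 21056/27) + (0)
Last nonzero remainder: (10528/81)a - 21056/27. Dividing through by 10528/81 gives the monic gcd a - 6.

a - 6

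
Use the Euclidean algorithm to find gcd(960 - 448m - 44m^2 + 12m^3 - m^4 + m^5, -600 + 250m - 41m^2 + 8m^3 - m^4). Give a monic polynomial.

-120 + 26m - 3m^2 + m^3

By polynomial division,
  m^5 - m^4 + 12m^3 - 44m^2 - 448m + 960 = (-m - 7)(-m^4 + 8m^3 - 41m^2 + 250m - 600) + (27m^3 - 81m^2 + 702m - 3240)
  -m^4 + 8m^3 - 41m^2 + 250m - 600 = (-(1/27)m + 5/27)(27m^3 - 81m^2 + 702m - 3240) + (0)
Last nonzero remainder: 27m^3 - 81m^2 + 702m - 3240. Dividing through by 27 gives the monic gcd m^3 - 3m^2 + 26m - 120.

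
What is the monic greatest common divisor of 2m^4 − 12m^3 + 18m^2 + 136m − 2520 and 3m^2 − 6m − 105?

m^2 − 2m − 35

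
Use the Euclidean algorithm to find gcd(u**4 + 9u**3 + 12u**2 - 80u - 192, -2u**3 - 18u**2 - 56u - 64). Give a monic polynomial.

Euclidean algorithm in ℚ[u]:
  u**4 + 9u**3 + 12u**2 - 80u - 192 = (-(1/2)u)(-2u**3 - 18u**2 - 56u - 64) + (-16u**2 - 112u - 192)
  -2u**3 - 18u**2 - 56u - 64 = ((1/8)u + 1/4)(-16u**2 - 112u - 192) + (-4u - 16)
  -16u**2 - 112u - 192 = (4u + 12)(-4u - 16) + (0)
Last nonzero remainder: -4u - 16. Dividing through by -4 gives the monic gcd u + 4.

u + 4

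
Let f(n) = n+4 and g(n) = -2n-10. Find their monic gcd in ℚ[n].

1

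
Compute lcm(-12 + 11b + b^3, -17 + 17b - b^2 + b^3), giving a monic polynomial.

-204 + 187b - 12b^2 + 28b^3 + b^5

By polynomial division,
  b^3 + 11b - 12 = (b^3 - b^2 + 17b - 17) + (b^2 - 6b + 5)
  b^3 - b^2 + 17b - 17 = (b + 5)(b^2 - 6b + 5) + (42b - 42)
  b^2 - 6b + 5 = ((1/42)b - 5/42)(42b - 42) + (0)
Last nonzero remainder: 42b - 42. Dividing through by 42 gives the monic gcd b - 1.
Then lcm(f, g) = f·g / gcd(f, g); expanding and making the result monic gives the answer.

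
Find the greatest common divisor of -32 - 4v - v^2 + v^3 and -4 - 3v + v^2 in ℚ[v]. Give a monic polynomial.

-4 + v

Repeated division with remainder:
  v^3 - v^2 - 4v - 32 = (v + 2)(v^2 - 3v - 4) + (6v - 24)
  v^2 - 3v - 4 = ((1/6)v + 1/6)(6v - 24) + (0)
Last nonzero remainder: 6v - 24. Dividing through by 6 gives the monic gcd v - 4.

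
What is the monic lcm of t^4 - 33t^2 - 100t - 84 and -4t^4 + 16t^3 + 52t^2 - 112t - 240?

t^6 - 8t^5 - 18t^4 + 164t^3 + 221t^2 - 828t - 1260

Repeated division with remainder:
  t^4 - 33t^2 - 100t - 84 = (-1/4)(-4t^4 + 16t^3 + 52t^2 - 112t - 240) + (4t^3 - 20t^2 - 128t - 144)
  -4t^4 + 16t^3 + 52t^2 - 112t - 240 = (-t - 1)(4t^3 - 20t^2 - 128t - 144) + (-96t^2 - 384t - 384)
  4t^3 - 20t^2 - 128t - 144 = (-(1/24)t + 3/8)(-96t^2 - 384t - 384) + (0)
Last nonzero remainder: -96t^2 - 384t - 384. Dividing through by -96 gives the monic gcd t^2 + 4t + 4.
Then lcm(f, g) = f·g / gcd(f, g); expanding and making the result monic gives the answer.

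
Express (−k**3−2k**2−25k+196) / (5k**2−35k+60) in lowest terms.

Euclidean algorithm in ℚ[k]:
  −k**3−2k**2−25k+196 = (−(1/5)k−9/5)(5k**2−35k+60) + (−76k+304)
  5k**2−35k+60 = (−(5/76)k+15/76)(−76k+304) + (0)
Last nonzero remainder: −76k+304. Dividing through by −76 gives the monic gcd k−4.
Cancel k−4 from numerator and denominator to get the reduced form.

(−k**2−6k−49)/(5k−15)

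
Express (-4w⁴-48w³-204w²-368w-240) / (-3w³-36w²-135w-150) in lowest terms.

(4w²+20w+24)/(3w+15)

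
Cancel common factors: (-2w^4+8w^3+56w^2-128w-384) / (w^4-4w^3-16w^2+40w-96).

Repeated division with remainder:
  -2w^4+8w^3+56w^2-128w-384 = (-2)(w^4-4w^3-16w^2+40w-96) + (24w^2-48w-576)
  w^4-4w^3-16w^2+40w-96 = ((1/24)w^2-(1/12)w+1/6)(24w^2-48w-576) + (0)
Last nonzero remainder: 24w^2-48w-576. Dividing through by 24 gives the monic gcd w^2-2w-24.
Cancel w^2-2w-24 from numerator and denominator to get the reduced form.

(-2w^2+4w+16)/(w^2-2w+4)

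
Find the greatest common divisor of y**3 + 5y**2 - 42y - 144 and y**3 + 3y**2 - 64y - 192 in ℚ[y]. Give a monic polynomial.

Repeated division with remainder:
  y**3 + 5y**2 - 42y - 144 = (y**3 + 3y**2 - 64y - 192) + (2y**2 + 22y + 48)
  y**3 + 3y**2 - 64y - 192 = ((1/2)y - 4)(2y**2 + 22y + 48) + (0)
Last nonzero remainder: 2y**2 + 22y + 48. Dividing through by 2 gives the monic gcd y**2 + 11y + 24.

y**2 + 11y + 24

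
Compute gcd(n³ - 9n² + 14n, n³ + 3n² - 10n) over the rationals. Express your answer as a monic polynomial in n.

n² - 2n

By polynomial division,
  n³ - 9n² + 14n = (n³ + 3n² - 10n) + (-12n² + 24n)
  n³ + 3n² - 10n = (-(1/12)n - 5/12)(-12n² + 24n) + (0)
Last nonzero remainder: -12n² + 24n. Dividing through by -12 gives the monic gcd n² - 2n.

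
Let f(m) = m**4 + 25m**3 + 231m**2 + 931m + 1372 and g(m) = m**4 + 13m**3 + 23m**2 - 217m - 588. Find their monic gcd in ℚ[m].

m**2 + 14m + 49

Euclidean algorithm in ℚ[m]:
  m**4 + 25m**3 + 231m**2 + 931m + 1372 = (m**4 + 13m**3 + 23m**2 - 217m - 588) + (12m**3 + 208m**2 + 1148m + 1960)
  m**4 + 13m**3 + 23m**2 - 217m - 588 = ((1/12)m - 13/36)(12m**3 + 208m**2 + 1148m + 1960) + ((22/9)m**2 + (308/9)m + 1078/9)
  12m**3 + 208m**2 + 1148m + 1960 = ((54/11)m + 180/11)((22/9)m**2 + (308/9)m + 1078/9) + (0)
Last nonzero remainder: (22/9)m**2 + (308/9)m + 1078/9. Dividing through by 22/9 gives the monic gcd m**2 + 14m + 49.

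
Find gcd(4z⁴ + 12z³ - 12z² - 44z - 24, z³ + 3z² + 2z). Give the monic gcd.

Euclidean algorithm in ℚ[z]:
  4z⁴ + 12z³ - 12z² - 44z - 24 = (4z)(z³ + 3z² + 2z) + (-20z² - 44z - 24)
  z³ + 3z² + 2z = (-(1/20)z - 1/25)(-20z² - 44z - 24) + (-(24/25)z - 24/25)
  -20z² - 44z - 24 = ((125/6)z + 25)(-(24/25)z - 24/25) + (0)
Last nonzero remainder: -(24/25)z - 24/25. Dividing through by -24/25 gives the monic gcd z + 1.

z + 1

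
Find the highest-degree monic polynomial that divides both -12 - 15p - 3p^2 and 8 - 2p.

By polynomial division,
  -3p^2 - 15p - 12 = ((3/2)p + 27/2)(-2p + 8) + (-120)
  -2p + 8 = ((1/60)p - 1/15)(-120) + (0)
The last nonzero remainder is the constant -120, so the polynomials are coprime and gcd = 1.

1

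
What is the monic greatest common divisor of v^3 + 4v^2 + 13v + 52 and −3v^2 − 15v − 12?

v + 4

Repeated division with remainder:
  v^3 + 4v^2 + 13v + 52 = (−(1/3)v + 1/3)(−3v^2 − 15v − 12) + (14v + 56)
  −3v^2 − 15v − 12 = (−(3/14)v − 3/14)(14v + 56) + (0)
Last nonzero remainder: 14v + 56. Dividing through by 14 gives the monic gcd v + 4.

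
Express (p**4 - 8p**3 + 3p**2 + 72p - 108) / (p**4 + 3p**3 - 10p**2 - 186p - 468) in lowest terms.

Apply the Euclidean algorithm:
  p**4 - 8p**3 + 3p**2 + 72p - 108 = (p**4 + 3p**3 - 10p**2 - 186p - 468) + (-11p**3 + 13p**2 + 258p + 360)
  p**4 + 3p**3 - 10p**2 - 186p - 468 = (-(1/11)p - 46/121)(-11p**3 + 13p**2 + 258p + 360) + ((2226/121)p**2 - (6678/121)p - 40068/121)
  -11p**3 + 13p**2 + 258p + 360 = (-(1331/2226)p - 1210/1113)((2226/121)p**2 - (6678/121)p - 40068/121) + (0)
Last nonzero remainder: (2226/121)p**2 - (6678/121)p - 40068/121. Dividing through by 2226/121 gives the monic gcd p**2 - 3p - 18.
Cancel p**2 - 3p - 18 from numerator and denominator to get the reduced form.

(p**2 - 5p + 6)/(p**2 + 6p + 26)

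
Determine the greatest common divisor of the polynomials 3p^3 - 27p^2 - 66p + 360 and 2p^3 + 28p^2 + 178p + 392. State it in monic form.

p + 4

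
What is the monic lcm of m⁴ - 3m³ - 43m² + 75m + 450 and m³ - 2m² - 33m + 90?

By polynomial division,
  m⁴ - 3m³ - 43m² + 75m + 450 = (m - 1)(m³ - 2m² - 33m + 90) + (-12m² - 48m + 540)
  m³ - 2m² - 33m + 90 = (-(1/12)m + 1/2)(-12m² - 48m + 540) + (36m - 180)
  -12m² - 48m + 540 = (-(1/3)m - 3)(36m - 180) + (0)
Last nonzero remainder: 36m - 180. Dividing through by 36 gives the monic gcd m - 5.
Then lcm(f, g) = f·g / gcd(f, g); expanding and making the result monic gives the answer.

m⁶ - 70m⁴ + 1449m² - 8100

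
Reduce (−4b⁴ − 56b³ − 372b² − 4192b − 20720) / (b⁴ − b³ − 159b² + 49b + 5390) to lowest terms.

Repeated division with remainder:
  −4b⁴ − 56b³ − 372b² − 4192b − 20720 = (−4)(b⁴ − b³ − 159b² + 49b + 5390) + (−60b³ − 1008b² − 3996b + 840)
  b⁴ − b³ − 159b² + 49b + 5390 = (−(1/60)b + 89/300)(−60b³ − 1008b² − 3996b + 840) + ((1836/25)b² + (31212/25)b + 25704/5)
  −60b³ − 1008b² − 3996b + 840 = (−(125/153)b + 25/153)((1836/25)b² + (31212/25)b + 25704/5) + (0)
Last nonzero remainder: (1836/25)b² + (31212/25)b + 25704/5. Dividing through by 1836/25 gives the monic gcd b² + 17b + 70.
Cancel b² + 17b + 70 from numerator and denominator to get the reduced form.

(−4b² + 12b − 296)/(b² − 18b + 77)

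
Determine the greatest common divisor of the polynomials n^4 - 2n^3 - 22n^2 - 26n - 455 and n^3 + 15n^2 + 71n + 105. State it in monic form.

n + 5

Euclidean algorithm in ℚ[n]:
  n^4 - 2n^3 - 22n^2 - 26n - 455 = (n - 17)(n^3 + 15n^2 + 71n + 105) + (162n^2 + 1076n + 1330)
  n^3 + 15n^2 + 71n + 105 = ((1/162)n + 677/13122)(162n^2 + 1076n + 1330) + ((47740/6561)n + 238700/6561)
  162n^2 + 1076n + 1330 = ((531441/23870)n + 124659/3410)((47740/6561)n + 238700/6561) + (0)
Last nonzero remainder: (47740/6561)n + 238700/6561. Dividing through by 47740/6561 gives the monic gcd n + 5.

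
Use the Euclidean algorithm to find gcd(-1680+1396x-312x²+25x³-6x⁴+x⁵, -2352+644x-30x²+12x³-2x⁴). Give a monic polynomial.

-168+22x+x²+x³

Apply the Euclidean algorithm:
  x⁵-6x⁴+25x³-312x²+1396x-1680 = (-(1/2)x)(-2x⁴+12x³-30x²+644x-2352) + (10x³+10x²+220x-1680)
  -2x⁴+12x³-30x²+644x-2352 = (-(1/5)x+7/5)(10x³+10x²+220x-1680) + (0)
Last nonzero remainder: 10x³+10x²+220x-1680. Dividing through by 10 gives the monic gcd x³+x²+22x-168.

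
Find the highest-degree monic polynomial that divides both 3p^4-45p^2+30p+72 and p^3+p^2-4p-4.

Apply the Euclidean algorithm:
  3p^4-45p^2+30p+72 = (3p-3)(p^3+p^2-4p-4) + (-30p^2+30p+60)
  p^3+p^2-4p-4 = (-(1/30)p-1/15)(-30p^2+30p+60) + (0)
Last nonzero remainder: -30p^2+30p+60. Dividing through by -30 gives the monic gcd p^2-p-2.

p^2-p-2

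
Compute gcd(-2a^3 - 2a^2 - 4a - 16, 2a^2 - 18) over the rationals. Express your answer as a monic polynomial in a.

1

Apply the Euclidean algorithm:
  -2a^3 - 2a^2 - 4a - 16 = (-a - 1)(2a^2 - 18) + (-22a - 34)
  2a^2 - 18 = (-(1/11)a + 17/121)(-22a - 34) + (-1600/121)
  -22a - 34 = ((1331/800)a + 2057/800)(-1600/121) + (0)
The last nonzero remainder is the constant -1600/121, so the polynomials are coprime and gcd = 1.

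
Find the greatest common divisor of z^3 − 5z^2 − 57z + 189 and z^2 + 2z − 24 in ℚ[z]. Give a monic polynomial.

1

Euclidean algorithm in ℚ[z]:
  z^3 − 5z^2 − 57z + 189 = (z − 7)(z^2 + 2z − 24) + (−19z + 21)
  z^2 + 2z − 24 = (−(1/19)z − 59/361)(−19z + 21) + (−7425/361)
  −19z + 21 = ((6859/7425)z − 2527/2475)(−7425/361) + (0)
The last nonzero remainder is the constant −7425/361, so the polynomials are coprime and gcd = 1.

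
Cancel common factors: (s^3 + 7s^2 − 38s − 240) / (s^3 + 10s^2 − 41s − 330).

(s + 8)/(s + 11)

Apply the Euclidean algorithm:
  s^3 + 7s^2 − 38s − 240 = (s^3 + 10s^2 − 41s − 330) + (−3s^2 + 3s + 90)
  s^3 + 10s^2 − 41s − 330 = (−(1/3)s − 11/3)(−3s^2 + 3s + 90) + (0)
Last nonzero remainder: −3s^2 + 3s + 90. Dividing through by −3 gives the monic gcd s^2 − s − 30.
Cancel s^2 − s − 30 from numerator and denominator to get the reduced form.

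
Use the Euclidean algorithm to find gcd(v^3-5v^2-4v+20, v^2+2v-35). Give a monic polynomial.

v-5

Euclidean algorithm in ℚ[v]:
  v^3-5v^2-4v+20 = (v-7)(v^2+2v-35) + (45v-225)
  v^2+2v-35 = ((1/45)v+7/45)(45v-225) + (0)
Last nonzero remainder: 45v-225. Dividing through by 45 gives the monic gcd v-5.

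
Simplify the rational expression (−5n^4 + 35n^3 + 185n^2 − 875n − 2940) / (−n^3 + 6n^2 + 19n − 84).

Euclidean algorithm in ℚ[n]:
  −5n^4 + 35n^3 + 185n^2 − 875n − 2940 = (5n − 5)(−n^3 + 6n^2 + 19n − 84) + (120n^2 − 360n − 3360)
  −n^3 + 6n^2 + 19n − 84 = (−(1/120)n + 1/40)(120n^2 − 360n − 3360) + (0)
Last nonzero remainder: 120n^2 − 360n − 3360. Dividing through by 120 gives the monic gcd n^2 − 3n − 28.
Cancel n^2 − 3n − 28 from numerator and denominator to get the reduced form.

(5n^2 − 20n − 105)/(n − 3)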